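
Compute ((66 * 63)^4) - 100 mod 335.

66 * 63 = 4158 ≡ 138 (mod 335)
(138)^4 ≡ 256 (mod 335)
256 - 100 = 156

156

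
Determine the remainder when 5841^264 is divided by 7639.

264 in binary is 100001000, i.e. 264 = 256 + 8.
5841^1 ≡ 5841 (mod 7639)
5841^2 ≡ 5841^2 = 34117281 ≡ 1507 (mod 7639)
5841^4 ≡ 1507^2 = 2271049 ≡ 2266 (mod 7639)
5841^8 ≡ 2266^2 = 5134756 ≡ 1348 (mod 7639)
5841^16 ≡ 1348^2 = 1817104 ≡ 6661 (mod 7639)
5841^32 ≡ 6661^2 = 44368921 ≡ 1609 (mod 7639)
5841^64 ≡ 1609^2 = 2588881 ≡ 6899 (mod 7639)
5841^128 ≡ 6899^2 = 47596201 ≡ 5231 (mod 7639)
5841^256 ≡ 5231^2 = 27363361 ≡ 463 (mod 7639)
5841^264 = 5841^256 × 5841^8 ≡ 463 × 1348 (mod 7639).
463 × 1348 = 624124 ≡ 5365 (mod 7639).

5365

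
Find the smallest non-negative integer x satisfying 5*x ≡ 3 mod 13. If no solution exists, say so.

gcd(5, 13) = 1, so a unique solution mod 13 exists.
5⁻¹ ≡ 8 (mod 13).
x ≡ 8*3 ≡ 11 (mod 13).

11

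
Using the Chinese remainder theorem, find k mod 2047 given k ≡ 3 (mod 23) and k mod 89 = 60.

1751

23⁻¹ mod 89: 23*31 ≡ 1 (mod 89), so 23⁻¹ ≡ 31.
k = 3 + 23*((60 − 3)*31 mod 89) = 3 + 23*76 = 1751.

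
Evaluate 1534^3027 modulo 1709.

1385

3027 in binary is 101111010011, i.e. 3027 = 2048 + 512 + 256 + 128 + 64 + 16 + 2 + 1.
1534^1 ≡ 1534 (mod 1709)
1534^2 ≡ 1534^2 = 2353156 ≡ 1572 (mod 1709)
1534^4 ≡ 1572^2 = 2471184 ≡ 1679 (mod 1709)
1534^8 ≡ 1679^2 = 2819041 ≡ 900 (mod 1709)
1534^16 ≡ 900^2 = 810000 ≡ 1643 (mod 1709)
1534^32 ≡ 1643^2 = 2699449 ≡ 938 (mod 1709)
1534^64 ≡ 938^2 = 879844 ≡ 1418 (mod 1709)
1534^128 ≡ 1418^2 = 2010724 ≡ 940 (mod 1709)
1534^256 ≡ 940^2 = 883600 ≡ 47 (mod 1709)
1534^512 ≡ 47^2 = 2209 ≡ 500 (mod 1709)
1534^1024 ≡ 500^2 = 250000 ≡ 486 (mod 1709)
1534^2048 ≡ 486^2 = 236196 ≡ 354 (mod 1709)
1534^3027 = 1534^2048 * 1534^512 * 1534^256 * 1534^128 * 1534^64 * 1534^16 * 1534^2 * 1534^1 ≡ 354 * 500 * 47 * 940 * 1418 * 1643 * 1572 * 1534 (mod 1709).
Accumulate the product:
354 * 500 = 177000 ≡ 973
973 * 47 = 45731 ≡ 1297
1297 * 940 = 1219180 ≡ 663
663 * 1418 = 940134 ≡ 184
184 * 1643 = 302312 ≡ 1528
1528 * 1572 = 2402016 ≡ 871
871 * 1534 = 1336114 ≡ 1385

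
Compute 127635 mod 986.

127635 = 129·986 + 441, so 127635 ≡ 441 (mod 986).

441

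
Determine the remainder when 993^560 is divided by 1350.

Compute successive squares:
560 in binary is 1000110000, i.e. 560 = 512 + 32 + 16.
993^1 ≡ 993 (mod 1350)
993^2 ≡ 993^2 = 986049 ≡ 549 (mod 1350)
993^4 ≡ 549^2 = 301401 ≡ 351 (mod 1350)
993^8 ≡ 351^2 = 123201 ≡ 351 (mod 1350)
993^16 ≡ 351^2 = 123201 ≡ 351 (mod 1350)
993^32 ≡ 351^2 = 123201 ≡ 351 (mod 1350)
993^64 ≡ 351^2 = 123201 ≡ 351 (mod 1350)
993^128 ≡ 351^2 = 123201 ≡ 351 (mod 1350)
993^256 ≡ 351^2 = 123201 ≡ 351 (mod 1350)
993^512 ≡ 351^2 = 123201 ≡ 351 (mod 1350)
993^560 = 993^512 * 993^32 * 993^16 ≡ 351 * 351 * 351 (mod 1350).
Accumulate the product:
351 * 351 = 123201 ≡ 351
351 * 351 = 123201 ≡ 351

351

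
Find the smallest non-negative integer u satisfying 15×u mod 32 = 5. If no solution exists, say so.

gcd(15, 32) = 1, so a unique solution mod 32 exists.
15⁻¹ ≡ 15 (mod 32).
u ≡ 15×5 ≡ 11 (mod 32).

11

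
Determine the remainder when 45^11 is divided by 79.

By square-and-multiply:
45^1 ≡ 45 (mod 79)
45^2 ≡ 45^2 = 2025 ≡ 50 (mod 79)
45^4 ≡ 50^2 = 2500 ≡ 51 (mod 79)
45^8 ≡ 51^2 = 2601 ≡ 73 (mod 79)
45^11 = 45^8 · 45^2 · 45^1 ≡ 73 · 50 · 45 (mod 79).
Accumulate the product:
73 · 50 = 3650 ≡ 16
16 · 45 = 720 ≡ 9

9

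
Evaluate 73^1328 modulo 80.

73^1 ≡ 73 (mod 80)
73^2 ≡ 73^2 = 5329 ≡ 49 (mod 80)
73^4 ≡ 49^2 = 2401 ≡ 1 (mod 80)
73^8 ≡ 1^2 = 1 (mod 80)
73^16 ≡ 1^2 = 1 (mod 80)
73^32 ≡ 1^2 = 1 (mod 80)
73^64 ≡ 1^2 = 1 (mod 80)
73^128 ≡ 1^2 = 1 (mod 80)
73^256 ≡ 1^2 = 1 (mod 80)
73^512 ≡ 1^2 = 1 (mod 80)
73^1024 ≡ 1^2 = 1 (mod 80)
73^1328 = 73^1024 × 73^256 × 73^32 × 73^16 ≡ 1 × 1 × 1 × 1 (mod 80).
Accumulate the product:
1 × 1 = 1
1 × 1 = 1
1 × 1 = 1

1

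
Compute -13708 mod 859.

36

-13708 = -16×859 + 36, so -13708 ≡ 36 (mod 859).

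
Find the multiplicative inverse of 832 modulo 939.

939 = 1*832 + 107
832 = 7*107 + 83
107 = 1*83 + 24
83 = 3*24 + 11
24 = 2*11 + 2
11 = 5*2 + 1
2 = 2*1 + 0
gcd(832, 939) = 1, so the inverse exists.
Back-substitute for 1:
1 = 1*11 − 5*2
  = −5*24 + 11*11
  = 11*83 − 38*24
  = −38*107 + 49*83
  = 49*832 − 381*107
  = −381*939 + 430*832
So 832⁻¹ ≡ 430 (mod 939).

430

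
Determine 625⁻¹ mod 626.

626 = 1*625 + 1
625 = 625*1 + 0
gcd(625, 626) = 1, so the inverse exists.
Back-substitute for 1:
1 = 1*626 − 1*625
So 625⁻¹ ≡ −1 ≡ 625 (mod 626).

625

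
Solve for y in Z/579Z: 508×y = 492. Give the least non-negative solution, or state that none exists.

gcd(508, 579) = 1, so a unique solution mod 579 exists.
508⁻¹ ≡ 106 (mod 579).
y ≡ 106×492 ≡ 42 (mod 579).

42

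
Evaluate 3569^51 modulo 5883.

By square-and-multiply:
51 in binary is 110011, i.e. 51 = 32 + 16 + 2 + 1.
3569^1 ≡ 3569 (mod 5883)
3569^2 ≡ 3569^2 = 12737761 ≡ 1066 (mod 5883)
3569^4 ≡ 1066^2 = 1136356 ≡ 937 (mod 5883)
3569^8 ≡ 937^2 = 877969 ≡ 1402 (mod 5883)
3569^16 ≡ 1402^2 = 1965604 ≡ 682 (mod 5883)
3569^32 ≡ 682^2 = 465124 ≡ 367 (mod 5883)
3569^51 = 3569^32 · 3569^16 · 3569^2 · 3569^1 ≡ 367 · 682 · 1066 · 3569 (mod 5883).
Accumulate the product:
367 · 682 = 250294 ≡ 3208
3208 · 1066 = 3419728 ≡ 1705
1705 · 3569 = 6085145 ≡ 2123

2123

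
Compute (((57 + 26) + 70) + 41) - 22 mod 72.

57 + 26 = 83 ≡ 11 (mod 72)
11 + 70 = 81 ≡ 9 (mod 72)
9 + 41 = 50
50 - 22 = 28

28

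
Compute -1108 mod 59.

13

-1108 = -19×59 + 13, so -1108 ≡ 13 (mod 59).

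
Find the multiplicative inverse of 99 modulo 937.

672

By the extended Euclidean algorithm:
937 = 9·99 + 46
99 = 2·46 + 7
46 = 6·7 + 4
7 = 1·4 + 3
4 = 1·3 + 1
3 = 3·1 + 0
gcd(99, 937) = 1, so the inverse exists.
Back-substitute for 1:
1 = 1·4 − 1·3
  = −1·7 + 2·4
  = 2·46 − 13·7
  = −13·99 + 28·46
  = 28·937 − 265·99
So 99⁻¹ ≡ −265 ≡ 672 (mod 937).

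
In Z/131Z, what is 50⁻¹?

76

Run the extended Euclidean algorithm:
131 = 2·50 + 31
50 = 1·31 + 19
31 = 1·19 + 12
19 = 1·12 + 7
12 = 1·7 + 5
7 = 1·5 + 2
5 = 2·2 + 1
2 = 2·1 + 0
gcd(50, 131) = 1, so the inverse exists.
Back-substitute for 1:
1 = 1·5 − 2·2
  = −2·7 + 3·5
  = 3·12 − 5·7
  = −5·19 + 8·12
  = 8·31 − 13·19
  = −13·50 + 21·31
  = 21·131 − 55·50
So 50⁻¹ ≡ −55 ≡ 76 (mod 131).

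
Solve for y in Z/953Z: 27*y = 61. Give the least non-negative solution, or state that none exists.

gcd(27, 953) = 1, so a unique solution mod 953 exists.
27⁻¹ ≡ 353 (mod 953).
y ≡ 353*61 ≡ 567 (mod 953).

567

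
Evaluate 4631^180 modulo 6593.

2414

Using repeated squaring:
4631^1 ≡ 4631 (mod 6593)
4631^2 ≡ 4631^2 = 21446161 ≡ 5725 (mod 6593)
4631^4 ≡ 5725^2 = 32775625 ≡ 1822 (mod 6593)
4631^8 ≡ 1822^2 = 3319684 ≡ 3405 (mod 6593)
4631^16 ≡ 3405^2 = 11594025 ≡ 3531 (mod 6593)
4631^32 ≡ 3531^2 = 12467961 ≡ 598 (mod 6593)
4631^64 ≡ 598^2 = 357604 ≡ 1582 (mod 6593)
4631^128 ≡ 1582^2 = 2502724 ≡ 3977 (mod 6593)
4631^180 = 4631^128 · 4631^32 · 4631^16 · 4631^4 ≡ 3977 · 598 · 3531 · 1822 (mod 6593).
Accumulate the product:
3977 · 598 = 2378246 ≡ 4766
4766 · 3531 = 16828746 ≡ 3410
3410 · 1822 = 6213020 ≡ 2414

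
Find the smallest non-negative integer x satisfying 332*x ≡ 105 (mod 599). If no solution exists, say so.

gcd(332, 599) = 1, so a unique solution mod 599 exists.
332⁻¹ ≡ 341 (mod 599).
x ≡ 341*105 ≡ 464 (mod 599).

464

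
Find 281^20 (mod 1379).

1149

20 in binary is 10100, i.e. 20 = 16 + 4.
281^1 ≡ 281 (mod 1379)
281^2 ≡ 281^2 = 78961 ≡ 358 (mod 1379)
281^4 ≡ 358^2 = 128164 ≡ 1296 (mod 1379)
281^8 ≡ 1296^2 = 1679616 ≡ 1373 (mod 1379)
281^16 ≡ 1373^2 = 1885129 ≡ 36 (mod 1379)
281^20 = 281^16 · 281^4 ≡ 36 · 1296 (mod 1379).
36 · 1296 = 46656 ≡ 1149 (mod 1379).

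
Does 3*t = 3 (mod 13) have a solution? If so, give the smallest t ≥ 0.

1

gcd(3, 13) = 1, so a unique solution mod 13 exists.
3⁻¹ ≡ 9 (mod 13).
t ≡ 9*3 ≡ 1 (mod 13).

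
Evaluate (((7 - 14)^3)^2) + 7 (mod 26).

6

7 - 14 = -7 ≡ 19 (mod 26)
(19)^3 ≡ 21 (mod 26)
(21)^2 ≡ 25 (mod 26)
25 + 7 = 32 ≡ 6 (mod 26)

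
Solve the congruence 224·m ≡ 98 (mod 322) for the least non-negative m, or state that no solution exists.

22

gcd(224, 322) = 14, and 14 | 98, so solutions exist.
Divide through by 14: 16·m ≡ 7 mod 23.
16⁻¹ ≡ 13 (mod 23).
m ≡ 13·7 ≡ 22 (mod 23).
The smallest non-negative solution is m = 22.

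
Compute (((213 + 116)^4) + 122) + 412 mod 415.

200

213 + 116 = 329
(329)^4 ≡ 81 (mod 415)
81 + 122 = 203
203 + 412 = 615 ≡ 200 (mod 415)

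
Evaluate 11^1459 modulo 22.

By square-and-multiply:
11^1 ≡ 11 (mod 22)
11^2 ≡ 11^2 = 121 ≡ 11 (mod 22)
11^4 ≡ 11^2 = 121 ≡ 11 (mod 22)
11^8 ≡ 11^2 = 121 ≡ 11 (mod 22)
11^16 ≡ 11^2 = 121 ≡ 11 (mod 22)
11^32 ≡ 11^2 = 121 ≡ 11 (mod 22)
11^64 ≡ 11^2 = 121 ≡ 11 (mod 22)
11^128 ≡ 11^2 = 121 ≡ 11 (mod 22)
11^256 ≡ 11^2 = 121 ≡ 11 (mod 22)
11^512 ≡ 11^2 = 121 ≡ 11 (mod 22)
11^1024 ≡ 11^2 = 121 ≡ 11 (mod 22)
11^1459 = 11^1024 × 11^256 × 11^128 × 11^32 × 11^16 × 11^2 × 11^1 ≡ 11 × 11 × 11 × 11 × 11 × 11 × 11 (mod 22).
Accumulate the product:
11 × 11 = 121 ≡ 11
11 × 11 = 121 ≡ 11
11 × 11 = 121 ≡ 11
11 × 11 = 121 ≡ 11
11 × 11 = 121 ≡ 11
11 × 11 = 121 ≡ 11

11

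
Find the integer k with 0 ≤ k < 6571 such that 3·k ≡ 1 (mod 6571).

Run the extended Euclidean algorithm:
6571 = 2190·3 + 1
3 = 3·1 + 0
gcd(3, 6571) = 1, so the inverse exists.
Bézout: 1 = 1·6571 − 2190·3.
So 3⁻¹ ≡ −2190 ≡ 4381 (mod 6571).

4381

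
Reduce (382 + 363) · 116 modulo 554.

550

382 + 363 = 745 ≡ 191 (mod 554)
191 · 116 = 22156 ≡ 550 (mod 554)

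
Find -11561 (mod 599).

419

-11561 = -20*599 + 419, so -11561 ≡ 419 (mod 599).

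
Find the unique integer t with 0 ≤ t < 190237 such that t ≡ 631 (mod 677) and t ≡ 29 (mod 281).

165819

677⁻¹ mod 281: 677×22 ≡ 1 (mod 281), so 677⁻¹ ≡ 22.
t = 631 + 677×((29 − 631)×22 mod 281) = 631 + 677×244 = 165819.
Check: 165819 mod 677 = 631, 165819 mod 281 = 29. ✓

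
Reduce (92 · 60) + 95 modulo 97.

92 · 60 = 5520 ≡ 88 (mod 97)
88 + 95 = 183 ≡ 86 (mod 97)

86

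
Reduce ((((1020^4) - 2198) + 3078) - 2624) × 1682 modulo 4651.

(1020)^4 ≡ 4591 (mod 4651)
4591 - 2198 = 2393
2393 + 3078 = 5471 ≡ 820 (mod 4651)
820 - 2624 = -1804 ≡ 2847 (mod 4651)
2847 × 1682 = 4788654 ≡ 2775 (mod 4651)

2775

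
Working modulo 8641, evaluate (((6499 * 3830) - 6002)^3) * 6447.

775

6499 * 3830 = 24891170 ≡ 5090 (mod 8641)
5090 - 6002 = -912 ≡ 7729 (mod 8641)
(7729)^3 ≡ 8298 (mod 8641)
8298 * 6447 = 53497206 ≡ 775 (mod 8641)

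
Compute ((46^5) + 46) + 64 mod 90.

(46)^5 ≡ 46 (mod 90)
46 + 46 = 92 ≡ 2 (mod 90)
2 + 64 = 66

66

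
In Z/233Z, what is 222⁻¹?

127

Run the extended Euclidean algorithm:
233 = 1*222 + 11
222 = 20*11 + 2
11 = 5*2 + 1
2 = 2*1 + 0
gcd(222, 233) = 1, so the inverse exists.
Bézout: 1 = 101*233 − 106*222.
So 222⁻¹ ≡ −106 ≡ 127 (mod 233).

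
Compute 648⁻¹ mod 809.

809 = 1·648 + 161
648 = 4·161 + 4
161 = 40·4 + 1
4 = 4·1 + 0
gcd(648, 809) = 1, so the inverse exists.
Back-substitute for 1:
1 = 1·161 − 40·4
  = −40·648 + 161·161
  = 161·809 − 201·648
So 648⁻¹ ≡ −201 ≡ 608 (mod 809).

608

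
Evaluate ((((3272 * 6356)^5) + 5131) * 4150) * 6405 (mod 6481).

3272 * 6356 = 20796832 ≡ 5784 (mod 6481)
(5784)^5 ≡ 3478 (mod 6481)
3478 + 5131 = 8609 ≡ 2128 (mod 6481)
2128 * 4150 = 8831200 ≡ 4078 (mod 6481)
4078 * 6405 = 26119590 ≡ 1160 (mod 6481)

1160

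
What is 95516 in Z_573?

95516 = 166*573 + 398, so 95516 ≡ 398 (mod 573).

398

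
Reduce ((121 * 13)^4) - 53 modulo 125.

63

121 * 13 = 1573 ≡ 73 (mod 125)
(73)^4 ≡ 116 (mod 125)
116 - 53 = 63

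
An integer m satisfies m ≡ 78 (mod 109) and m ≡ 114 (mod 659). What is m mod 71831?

109⁻¹ mod 659: 109·526 ≡ 1 (mod 659), so 109⁻¹ ≡ 526.
m = 78 + 109·((114 − 78)·526 mod 659) = 78 + 109·484 = 52834.

52834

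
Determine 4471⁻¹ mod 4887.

1210

Run the extended Euclidean algorithm:
4887 = 1*4471 + 416
4471 = 10*416 + 311
416 = 1*311 + 105
311 = 2*105 + 101
105 = 1*101 + 4
101 = 25*4 + 1
4 = 4*1 + 0
gcd(4471, 4887) = 1, so the inverse exists.
Back-substitute for 1:
1 = 1*101 − 25*4
  = −25*105 + 26*101
  = 26*311 − 77*105
  = −77*416 + 103*311
  = 103*4471 − 1107*416
  = −1107*4887 + 1210*4471
So 4471⁻¹ ≡ 1210 (mod 4887).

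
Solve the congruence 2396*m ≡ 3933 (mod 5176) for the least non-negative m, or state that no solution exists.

no solution

gcd(2396, 5176) = 4, and 4 does not divide 3933.
So the congruence has no solution.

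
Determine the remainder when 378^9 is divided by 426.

252

Using repeated squaring:
9 in binary is 1001, i.e. 9 = 8 + 1.
378^1 ≡ 378 (mod 426)
378^2 ≡ 378^2 = 142884 ≡ 174 (mod 426)
378^4 ≡ 174^2 = 30276 ≡ 30 (mod 426)
378^8 ≡ 30^2 = 900 ≡ 48 (mod 426)
378^9 = 378^8 * 378^1 ≡ 48 * 378 (mod 426).
48 * 378 = 18144 ≡ 252 (mod 426).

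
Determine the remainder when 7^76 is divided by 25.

1

76 in binary is 1001100, i.e. 76 = 64 + 8 + 4.
7^1 ≡ 7 (mod 25)
7^2 ≡ 7^2 = 49 ≡ 24 (mod 25)
7^4 ≡ 24^2 = 576 ≡ 1 (mod 25)
7^8 ≡ 1^2 = 1 (mod 25)
7^16 ≡ 1^2 = 1 (mod 25)
7^32 ≡ 1^2 = 1 (mod 25)
7^64 ≡ 1^2 = 1 (mod 25)
7^76 = 7^64 × 7^8 × 7^4 ≡ 1 × 1 × 1 (mod 25).
Accumulate the product:
1 × 1 = 1
1 × 1 = 1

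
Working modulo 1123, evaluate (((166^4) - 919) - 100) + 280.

225

(166)^4 ≡ 964 (mod 1123)
964 - 919 = 45
45 - 100 = -55 ≡ 1068 (mod 1123)
1068 + 280 = 1348 ≡ 225 (mod 1123)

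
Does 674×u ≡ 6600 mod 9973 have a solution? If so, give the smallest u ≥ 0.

4508

gcd(674, 9973) = 1, so a unique solution mod 9973 exists.
674⁻¹ ≡ 1820 (mod 9973).
u ≡ 1820×6600 ≡ 4508 (mod 9973).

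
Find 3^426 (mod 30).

9

Using repeated squaring:
426 in binary is 110101010, i.e. 426 = 256 + 128 + 32 + 8 + 2.
3^1 ≡ 3 (mod 30)
3^2 ≡ 3^2 = 9 (mod 30)
3^4 ≡ 9^2 = 81 ≡ 21 (mod 30)
3^8 ≡ 21^2 = 441 ≡ 21 (mod 30)
3^16 ≡ 21^2 = 441 ≡ 21 (mod 30)
3^32 ≡ 21^2 = 441 ≡ 21 (mod 30)
3^64 ≡ 21^2 = 441 ≡ 21 (mod 30)
3^128 ≡ 21^2 = 441 ≡ 21 (mod 30)
3^256 ≡ 21^2 = 441 ≡ 21 (mod 30)
3^426 = 3^256 · 3^128 · 3^32 · 3^8 · 3^2 ≡ 21 · 21 · 21 · 21 · 9 (mod 30).
Accumulate the product:
21 · 21 = 441 ≡ 21
21 · 21 = 441 ≡ 21
21 · 21 = 441 ≡ 21
21 · 9 = 189 ≡ 9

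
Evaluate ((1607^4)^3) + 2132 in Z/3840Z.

1653

(1607)^4 ≡ 2401 (mod 3840)
(2401)^3 ≡ 3361 (mod 3840)
3361 + 2132 = 5493 ≡ 1653 (mod 3840)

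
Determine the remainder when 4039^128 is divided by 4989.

2923

4039^1 ≡ 4039 (mod 4989)
4039^2 ≡ 4039^2 = 16313521 ≡ 4480 (mod 4989)
4039^4 ≡ 4480^2 = 20070400 ≡ 4642 (mod 4989)
4039^8 ≡ 4642^2 = 21548164 ≡ 673 (mod 4989)
4039^16 ≡ 673^2 = 452929 ≡ 3919 (mod 4989)
4039^32 ≡ 3919^2 = 15358561 ≡ 2419 (mod 4989)
4039^64 ≡ 2419^2 = 5851561 ≡ 4453 (mod 4989)
4039^128 ≡ 4453^2 = 19829209 ≡ 2923 (mod 4989)
So 4039^128 ≡ 2923 (mod 4989).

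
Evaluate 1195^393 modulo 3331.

Using repeated squaring:
1195^1 ≡ 1195 (mod 3331)
1195^2 ≡ 1195^2 = 1428025 ≡ 2357 (mod 3331)
1195^4 ≡ 2357^2 = 5555449 ≡ 2672 (mod 3331)
1195^8 ≡ 2672^2 = 7139584 ≡ 1251 (mod 3331)
1195^16 ≡ 1251^2 = 1565001 ≡ 2762 (mod 3331)
1195^32 ≡ 2762^2 = 7628644 ≡ 654 (mod 3331)
1195^64 ≡ 654^2 = 427716 ≡ 1348 (mod 3331)
1195^128 ≡ 1348^2 = 1817104 ≡ 1709 (mod 3331)
1195^256 ≡ 1709^2 = 2920681 ≡ 2725 (mod 3331)
1195^393 = 1195^256 × 1195^128 × 1195^8 × 1195^1 ≡ 2725 × 1709 × 1251 × 1195 (mod 3331).
Accumulate the product:
2725 × 1709 = 4657025 ≡ 287
287 × 1251 = 359037 ≡ 2620
2620 × 1195 = 3130900 ≡ 3091

3091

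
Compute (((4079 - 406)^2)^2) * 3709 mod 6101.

4079 - 406 = 3673
(3673)^2 ≡ 1618 (mod 6101)
(1618)^2 ≡ 595 (mod 6101)
595 * 3709 = 2206855 ≡ 4394 (mod 6101)

4394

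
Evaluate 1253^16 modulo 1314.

475

Compute successive squares:
1253^1 ≡ 1253 (mod 1314)
1253^2 ≡ 1253^2 = 1570009 ≡ 1093 (mod 1314)
1253^4 ≡ 1093^2 = 1194649 ≡ 223 (mod 1314)
1253^8 ≡ 223^2 = 49729 ≡ 1111 (mod 1314)
1253^16 ≡ 1111^2 = 1234321 ≡ 475 (mod 1314)
So 1253^16 ≡ 475 (mod 1314).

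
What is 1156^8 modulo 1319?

Compute successive squares:
1156^1 ≡ 1156 (mod 1319)
1156^2 ≡ 1156^2 = 1336336 ≡ 189 (mod 1319)
1156^4 ≡ 189^2 = 35721 ≡ 108 (mod 1319)
1156^8 ≡ 108^2 = 11664 ≡ 1112 (mod 1319)
So 1156^8 ≡ 1112 (mod 1319).

1112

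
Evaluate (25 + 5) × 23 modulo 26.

14

25 + 5 = 30 ≡ 4 (mod 26)
4 × 23 = 92 ≡ 14 (mod 26)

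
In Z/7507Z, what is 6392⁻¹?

7507 = 1*6392 + 1115
6392 = 5*1115 + 817
1115 = 1*817 + 298
817 = 2*298 + 221
298 = 1*221 + 77
221 = 2*77 + 67
77 = 1*67 + 10
67 = 6*10 + 7
10 = 1*7 + 3
7 = 2*3 + 1
3 = 3*1 + 0
gcd(6392, 7507) = 1, so the inverse exists.
Back-substitute for 1:
1 = 1*7 − 2*3
  = −2*10 + 3*7
  = 3*67 − 20*10
  = −20*77 + 23*67
  = 23*221 − 66*77
  = −66*298 + 89*221
  = 89*817 − 244*298
  = −244*1115 + 333*817
  = 333*6392 − 1909*1115
  = −1909*7507 + 2242*6392
So 6392⁻¹ ≡ 2242 (mod 7507).

2242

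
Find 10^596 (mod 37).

26

596 in binary is 1001010100, i.e. 596 = 512 + 64 + 16 + 4.
10^1 ≡ 10 (mod 37)
10^2 ≡ 10^2 = 100 ≡ 26 (mod 37)
10^4 ≡ 26^2 = 676 ≡ 10 (mod 37)
10^8 ≡ 10^2 = 100 ≡ 26 (mod 37)
10^16 ≡ 26^2 = 676 ≡ 10 (mod 37)
10^32 ≡ 10^2 = 100 ≡ 26 (mod 37)
10^64 ≡ 26^2 = 676 ≡ 10 (mod 37)
10^128 ≡ 10^2 = 100 ≡ 26 (mod 37)
10^256 ≡ 26^2 = 676 ≡ 10 (mod 37)
10^512 ≡ 10^2 = 100 ≡ 26 (mod 37)
10^596 = 10^512 · 10^64 · 10^16 · 10^4 ≡ 26 · 10 · 10 · 10 (mod 37).
Accumulate the product:
26 · 10 = 260 ≡ 1
1 · 10 = 10
10 · 10 = 100 ≡ 26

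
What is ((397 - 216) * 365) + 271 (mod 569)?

332

397 - 216 = 181
181 * 365 = 66065 ≡ 61 (mod 569)
61 + 271 = 332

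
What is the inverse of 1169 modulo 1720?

1489

Run the extended Euclidean algorithm:
1720 = 1*1169 + 551
1169 = 2*551 + 67
551 = 8*67 + 15
67 = 4*15 + 7
15 = 2*7 + 1
7 = 7*1 + 0
gcd(1169, 1720) = 1, so the inverse exists.
Bézout: 1 = 157*1720 − 231*1169.
So 1169⁻¹ ≡ −231 ≡ 1489 (mod 1720).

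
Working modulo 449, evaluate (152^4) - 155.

(152)^4 ≡ 268 (mod 449)
268 - 155 = 113

113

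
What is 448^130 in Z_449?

1

130 in binary is 10000010, i.e. 130 = 128 + 2.
448^1 ≡ 448 (mod 449)
448^2 ≡ 448^2 = 200704 ≡ 1 (mod 449)
448^4 ≡ 1^2 = 1 (mod 449)
448^8 ≡ 1^2 = 1 (mod 449)
448^16 ≡ 1^2 = 1 (mod 449)
448^32 ≡ 1^2 = 1 (mod 449)
448^64 ≡ 1^2 = 1 (mod 449)
448^128 ≡ 1^2 = 1 (mod 449)
448^130 = 448^128 * 448^2 ≡ 1 * 1 (mod 449).
1 * 1 = 1 ≡ 1 (mod 449).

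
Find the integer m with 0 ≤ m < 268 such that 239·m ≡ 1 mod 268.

Run the extended Euclidean algorithm:
268 = 1×239 + 29
239 = 8×29 + 7
29 = 4×7 + 1
7 = 7×1 + 0
gcd(239, 268) = 1, so the inverse exists.
Back-substitute for 1:
1 = 1×29 − 4×7
  = −4×239 + 33×29
  = 33×268 − 37×239
So 239⁻¹ ≡ −37 ≡ 231 (mod 268).

231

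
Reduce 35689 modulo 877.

609

35689 = 40·877 + 609, so 35689 ≡ 609 (mod 877).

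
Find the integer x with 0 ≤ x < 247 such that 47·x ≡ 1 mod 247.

247 = 5·47 + 12
47 = 3·12 + 11
12 = 1·11 + 1
11 = 11·1 + 0
gcd(47, 247) = 1, so the inverse exists.
Bézout: 1 = 4·247 − 21·47.
So 47⁻¹ ≡ −21 ≡ 226 (mod 247).

226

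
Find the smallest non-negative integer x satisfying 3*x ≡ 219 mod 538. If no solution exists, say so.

73

gcd(3, 538) = 1, so a unique solution mod 538 exists.
3⁻¹ ≡ 359 (mod 538).
x ≡ 359*219 ≡ 73 (mod 538).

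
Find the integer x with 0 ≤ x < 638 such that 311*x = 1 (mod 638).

638 = 2*311 + 16
311 = 19*16 + 7
16 = 2*7 + 2
7 = 3*2 + 1
2 = 2*1 + 0
gcd(311, 638) = 1, so the inverse exists.
Back-substitute for 1:
1 = 1*7 − 3*2
  = −3*16 + 7*7
  = 7*311 − 136*16
  = −136*638 + 279*311
So 311⁻¹ ≡ 279 (mod 638).

279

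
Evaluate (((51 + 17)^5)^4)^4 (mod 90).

16

51 + 17 = 68
(68)^5 ≡ 38 (mod 90)
(38)^4 ≡ 16 (mod 90)
(16)^4 ≡ 16 (mod 90)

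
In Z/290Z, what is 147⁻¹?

73

By the extended Euclidean algorithm:
290 = 1*147 + 143
147 = 1*143 + 4
143 = 35*4 + 3
4 = 1*3 + 1
3 = 3*1 + 0
gcd(147, 290) = 1, so the inverse exists.
Bézout: 1 = −37*290 + 73*147.
So 147⁻¹ ≡ 73 (mod 290).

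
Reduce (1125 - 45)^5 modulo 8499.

8295

1125 - 45 = 1080
(1080)^5 ≡ 8295 (mod 8499)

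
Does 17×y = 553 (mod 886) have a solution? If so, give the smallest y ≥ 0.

241

gcd(17, 886) = 1, so a unique solution mod 886 exists.
17⁻¹ ≡ 417 (mod 886).
y ≡ 417×553 ≡ 241 (mod 886).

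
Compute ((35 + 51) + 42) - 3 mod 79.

35 + 51 = 86 ≡ 7 (mod 79)
7 + 42 = 49
49 - 3 = 46

46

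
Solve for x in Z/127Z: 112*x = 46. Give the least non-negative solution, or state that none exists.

107

gcd(112, 127) = 1, so a unique solution mod 127 exists.
112⁻¹ ≡ 110 (mod 127).
x ≡ 110*46 ≡ 107 (mod 127).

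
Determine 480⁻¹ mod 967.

276

Run the extended Euclidean algorithm:
967 = 2×480 + 7
480 = 68×7 + 4
7 = 1×4 + 3
4 = 1×3 + 1
3 = 3×1 + 0
gcd(480, 967) = 1, so the inverse exists.
Bézout: 1 = −137×967 + 276×480.
So 480⁻¹ ≡ 276 (mod 967).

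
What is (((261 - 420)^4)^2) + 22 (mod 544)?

55

261 - 420 = -159 ≡ 385 (mod 544)
(385)^4 ≡ 225 (mod 544)
(225)^2 ≡ 33 (mod 544)
33 + 22 = 55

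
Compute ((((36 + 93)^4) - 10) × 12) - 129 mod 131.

36 + 93 = 129
(129)^4 ≡ 16 (mod 131)
16 - 10 = 6
6 × 12 = 72
72 - 129 = -57 ≡ 74 (mod 131)

74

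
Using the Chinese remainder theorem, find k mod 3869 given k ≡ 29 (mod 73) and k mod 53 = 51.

1270

73⁻¹ mod 53: 73·8 ≡ 1 (mod 53), so 73⁻¹ ≡ 8.
k = 29 + 73·((51 − 29)·8 mod 53) = 29 + 73·17 = 1270.
Check: 1270 mod 73 = 29, 1270 mod 53 = 51. ✓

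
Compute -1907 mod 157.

134

-1907 = -13·157 + 134, so -1907 ≡ 134 (mod 157).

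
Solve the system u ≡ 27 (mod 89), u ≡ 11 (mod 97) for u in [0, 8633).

89⁻¹ mod 97: 89·12 ≡ 1 (mod 97), so 89⁻¹ ≡ 12.
u = 27 + 89·((11 − 27)·12 mod 97) = 27 + 89·2 = 205.

205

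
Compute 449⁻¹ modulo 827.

827 = 1·449 + 378
449 = 1·378 + 71
378 = 5·71 + 23
71 = 3·23 + 2
23 = 11·2 + 1
2 = 2·1 + 0
gcd(449, 827) = 1, so the inverse exists.
Bézout: 1 = 215·827 − 396·449.
So 449⁻¹ ≡ −396 ≡ 431 (mod 827).

431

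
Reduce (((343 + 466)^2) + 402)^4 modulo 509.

238

343 + 466 = 809 ≡ 300 (mod 509)
(300)^2 ≡ 416 (mod 509)
416 + 402 = 818 ≡ 309 (mod 509)
(309)^4 ≡ 238 (mod 509)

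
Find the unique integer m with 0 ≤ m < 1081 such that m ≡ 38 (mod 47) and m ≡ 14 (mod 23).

1072

47⁻¹ mod 23: 47×1 ≡ 1 (mod 23), so 47⁻¹ ≡ 1.
m = 38 + 47×((14 − 38)×1 mod 23) = 38 + 47×22 = 1072.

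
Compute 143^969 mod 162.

969 in binary is 1111001001, i.e. 969 = 512 + 256 + 128 + 64 + 8 + 1.
143^1 ≡ 143 (mod 162)
143^2 ≡ 143^2 = 20449 ≡ 37 (mod 162)
143^4 ≡ 37^2 = 1369 ≡ 73 (mod 162)
143^8 ≡ 73^2 = 5329 ≡ 145 (mod 162)
143^16 ≡ 145^2 = 21025 ≡ 127 (mod 162)
143^32 ≡ 127^2 = 16129 ≡ 91 (mod 162)
143^64 ≡ 91^2 = 8281 ≡ 19 (mod 162)
143^128 ≡ 19^2 = 361 ≡ 37 (mod 162)
143^256 ≡ 37^2 = 1369 ≡ 73 (mod 162)
143^512 ≡ 73^2 = 5329 ≡ 145 (mod 162)
143^969 = 143^512 × 143^256 × 143^128 × 143^64 × 143^8 × 143^1 ≡ 145 × 73 × 37 × 19 × 145 × 143 (mod 162).
Accumulate the product:
145 × 73 = 10585 ≡ 55
55 × 37 = 2035 ≡ 91
91 × 19 = 1729 ≡ 109
109 × 145 = 15805 ≡ 91
91 × 143 = 13013 ≡ 53

53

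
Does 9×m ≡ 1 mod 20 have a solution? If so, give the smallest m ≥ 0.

9

gcd(9, 20) = 1, so a unique solution mod 20 exists.
9⁻¹ ≡ 9 (mod 20).
m ≡ 9×1 ≡ 9 (mod 20).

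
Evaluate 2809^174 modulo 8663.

5808

Compute successive squares:
2809^1 ≡ 2809 (mod 8663)
2809^2 ≡ 2809^2 = 7890481 ≡ 7151 (mod 8663)
2809^4 ≡ 7151^2 = 51136801 ≡ 7775 (mod 8663)
2809^8 ≡ 7775^2 = 60450625 ≡ 211 (mod 8663)
2809^16 ≡ 211^2 = 44521 ≡ 1206 (mod 8663)
2809^32 ≡ 1206^2 = 1454436 ≡ 7715 (mod 8663)
2809^64 ≡ 7715^2 = 59521225 ≡ 6415 (mod 8663)
2809^128 ≡ 6415^2 = 41152225 ≡ 2975 (mod 8663)
2809^174 = 2809^128 * 2809^32 * 2809^8 * 2809^4 * 2809^2 ≡ 2975 * 7715 * 211 * 7775 * 7151 (mod 8663).
Accumulate the product:
2975 * 7715 = 22952125 ≡ 3838
3838 * 211 = 809818 ≡ 4159
4159 * 7775 = 32336225 ≡ 5909
5909 * 7151 = 42255259 ≡ 5808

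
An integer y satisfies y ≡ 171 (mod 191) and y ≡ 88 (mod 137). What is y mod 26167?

191⁻¹ mod 137: 191*33 ≡ 1 (mod 137), so 191⁻¹ ≡ 33.
y = 171 + 191*((88 − 171)*33 mod 137) = 171 + 191*1 = 362.
Check: 362 mod 191 = 171, 362 mod 137 = 88. ✓

362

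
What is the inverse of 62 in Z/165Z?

8

165 = 2*62 + 41
62 = 1*41 + 21
41 = 1*21 + 20
21 = 1*20 + 1
20 = 20*1 + 0
gcd(62, 165) = 1, so the inverse exists.
Bézout: 1 = −3*165 + 8*62.
So 62⁻¹ ≡ 8 (mod 165).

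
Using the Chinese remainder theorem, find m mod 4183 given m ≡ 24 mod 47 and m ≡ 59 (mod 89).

47⁻¹ mod 89: 47*36 ≡ 1 (mod 89), so 47⁻¹ ≡ 36.
m = 24 + 47*((59 − 24)*36 mod 89) = 24 + 47*14 = 682.

682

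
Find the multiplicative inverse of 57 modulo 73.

73 = 1·57 + 16
57 = 3·16 + 9
16 = 1·9 + 7
9 = 1·7 + 2
7 = 3·2 + 1
2 = 2·1 + 0
gcd(57, 73) = 1, so the inverse exists.
Back-substitute for 1:
1 = 1·7 − 3·2
  = −3·9 + 4·7
  = 4·16 − 7·9
  = −7·57 + 25·16
  = 25·73 − 32·57
So 57⁻¹ ≡ −32 ≡ 41 (mod 73).

41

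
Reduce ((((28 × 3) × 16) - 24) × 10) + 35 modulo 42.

5

28 × 3 = 84 ≡ 0 (mod 42)
0 × 16 = 0
0 - 24 = -24 ≡ 18 (mod 42)
18 × 10 = 180 ≡ 12 (mod 42)
12 + 35 = 47 ≡ 5 (mod 42)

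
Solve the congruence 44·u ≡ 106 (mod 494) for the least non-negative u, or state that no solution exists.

gcd(44, 494) = 2, and 2 | 106, so solutions exist.
Divide through by 2: 22·u = 53 (mod 247).
22⁻¹ ≡ 146 (mod 247).
u ≡ 146·53 ≡ 81 (mod 247).
The smallest non-negative solution is u = 81.

81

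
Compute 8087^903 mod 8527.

1465

Compute successive squares:
903 in binary is 1110000111, i.e. 903 = 512 + 256 + 128 + 4 + 2 + 1.
8087^1 ≡ 8087 (mod 8527)
8087^2 ≡ 8087^2 = 65399569 ≡ 6006 (mod 8527)
8087^4 ≡ 6006^2 = 36072036 ≡ 2826 (mod 8527)
8087^8 ≡ 2826^2 = 7986276 ≡ 5004 (mod 8527)
8087^16 ≡ 5004^2 = 25040016 ≡ 4744 (mod 8527)
8087^32 ≡ 4744^2 = 22505536 ≡ 2783 (mod 8527)
8087^64 ≡ 2783^2 = 7745089 ≡ 2573 (mod 8527)
8087^128 ≡ 2573^2 = 6620329 ≡ 3377 (mod 8527)
8087^256 ≡ 3377^2 = 11404129 ≡ 3530 (mod 8527)
8087^512 ≡ 3530^2 = 12460900 ≡ 2953 (mod 8527)
8087^903 = 8087^512 × 8087^256 × 8087^128 × 8087^4 × 8087^2 × 8087^1 ≡ 2953 × 3530 × 3377 × 2826 × 6006 × 8087 (mod 8527).
Accumulate the product:
2953 × 3530 = 10424090 ≡ 4096
4096 × 3377 = 13832192 ≡ 1398
1398 × 2826 = 3950748 ≡ 2747
2747 × 6006 = 16498482 ≡ 7264
7264 × 8087 = 58743968 ≡ 1465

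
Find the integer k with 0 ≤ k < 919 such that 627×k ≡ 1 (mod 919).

Apply the Euclidean algorithm and back-substitute:
919 = 1×627 + 292
627 = 2×292 + 43
292 = 6×43 + 34
43 = 1×34 + 9
34 = 3×9 + 7
9 = 1×7 + 2
7 = 3×2 + 1
2 = 2×1 + 0
gcd(627, 919) = 1, so the inverse exists.
Bézout: 1 = 277×919 − 406×627.
So 627⁻¹ ≡ −406 ≡ 513 (mod 919).

513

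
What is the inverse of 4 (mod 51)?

13

Apply the Euclidean algorithm and back-substitute:
51 = 12*4 + 3
4 = 1*3 + 1
3 = 3*1 + 0
gcd(4, 51) = 1, so the inverse exists.
Bézout: 1 = −1*51 + 13*4.
So 4⁻¹ ≡ 13 (mod 51).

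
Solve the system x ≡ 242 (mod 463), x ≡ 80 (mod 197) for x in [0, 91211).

50709

463⁻¹ mod 197: 463·20 ≡ 1 (mod 197), so 463⁻¹ ≡ 20.
x = 242 + 463·((80 − 242)·20 mod 197) = 242 + 463·109 = 50709.
Check: 50709 mod 463 = 242, 50709 mod 197 = 80. ✓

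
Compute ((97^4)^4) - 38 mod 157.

149

(97)^4 ≡ 121 (mod 157)
(121)^4 ≡ 30 (mod 157)
30 - 38 = -8 ≡ 149 (mod 157)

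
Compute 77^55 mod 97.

Compute successive squares:
55 in binary is 110111, i.e. 55 = 32 + 16 + 4 + 2 + 1.
77^1 ≡ 77 (mod 97)
77^2 ≡ 77^2 = 5929 ≡ 12 (mod 97)
77^4 ≡ 12^2 = 144 ≡ 47 (mod 97)
77^8 ≡ 47^2 = 2209 ≡ 75 (mod 97)
77^16 ≡ 75^2 = 5625 ≡ 96 (mod 97)
77^32 ≡ 96^2 = 9216 ≡ 1 (mod 97)
77^55 = 77^32 × 77^16 × 77^4 × 77^2 × 77^1 ≡ 1 × 96 × 47 × 12 × 77 (mod 97).
Accumulate the product:
1 × 96 = 96
96 × 47 = 4512 ≡ 50
50 × 12 = 600 ≡ 18
18 × 77 = 1386 ≡ 28

28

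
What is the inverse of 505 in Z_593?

By the extended Euclidean algorithm:
593 = 1*505 + 88
505 = 5*88 + 65
88 = 1*65 + 23
65 = 2*23 + 19
23 = 1*19 + 4
19 = 4*4 + 3
4 = 1*3 + 1
3 = 3*1 + 0
gcd(505, 593) = 1, so the inverse exists.
Bézout: 1 = 132*593 − 155*505.
So 505⁻¹ ≡ −155 ≡ 438 (mod 593).

438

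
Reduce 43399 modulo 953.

514

43399 = 45×953 + 514, so 43399 ≡ 514 (mod 953).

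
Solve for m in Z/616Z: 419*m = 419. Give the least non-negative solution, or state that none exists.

1

gcd(419, 616) = 1, so a unique solution mod 616 exists.
419⁻¹ ≡ 419 (mod 616).
m ≡ 419*419 ≡ 1 (mod 616).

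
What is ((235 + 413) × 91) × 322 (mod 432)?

235 + 413 = 648 ≡ 216 (mod 432)
216 × 91 = 19656 ≡ 216 (mod 432)
216 × 322 = 69552 ≡ 0 (mod 432)

0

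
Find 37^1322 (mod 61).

27

1322 in binary is 10100101010, i.e. 1322 = 1024 + 256 + 32 + 8 + 2.
37^1 ≡ 37 (mod 61)
37^2 ≡ 37^2 = 1369 ≡ 27 (mod 61)
37^4 ≡ 27^2 = 729 ≡ 58 (mod 61)
37^8 ≡ 58^2 = 3364 ≡ 9 (mod 61)
37^16 ≡ 9^2 = 81 ≡ 20 (mod 61)
37^32 ≡ 20^2 = 400 ≡ 34 (mod 61)
37^64 ≡ 34^2 = 1156 ≡ 58 (mod 61)
37^128 ≡ 58^2 = 3364 ≡ 9 (mod 61)
37^256 ≡ 9^2 = 81 ≡ 20 (mod 61)
37^512 ≡ 20^2 = 400 ≡ 34 (mod 61)
37^1024 ≡ 34^2 = 1156 ≡ 58 (mod 61)
37^1322 = 37^1024 × 37^256 × 37^32 × 37^8 × 37^2 ≡ 58 × 20 × 34 × 9 × 27 (mod 61).
Accumulate the product:
58 × 20 = 1160 ≡ 1
1 × 34 = 34
34 × 9 = 306 ≡ 1
1 × 27 = 27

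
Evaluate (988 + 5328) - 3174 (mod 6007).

3142

988 + 5328 = 6316 ≡ 309 (mod 6007)
309 - 3174 = -2865 ≡ 3142 (mod 6007)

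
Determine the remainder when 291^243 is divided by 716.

Using repeated squaring:
243 in binary is 11110011, i.e. 243 = 128 + 64 + 32 + 16 + 2 + 1.
291^1 ≡ 291 (mod 716)
291^2 ≡ 291^2 = 84681 ≡ 193 (mod 716)
291^4 ≡ 193^2 = 37249 ≡ 17 (mod 716)
291^8 ≡ 17^2 = 289 (mod 716)
291^16 ≡ 289^2 = 83521 ≡ 465 (mod 716)
291^32 ≡ 465^2 = 216225 ≡ 709 (mod 716)
291^64 ≡ 709^2 = 502681 ≡ 49 (mod 716)
291^128 ≡ 49^2 = 2401 ≡ 253 (mod 716)
291^243 = 291^128 * 291^64 * 291^32 * 291^16 * 291^2 * 291^1 ≡ 253 * 49 * 709 * 465 * 193 * 291 (mod 716).
Accumulate the product:
253 * 49 = 12397 ≡ 225
225 * 709 = 159525 ≡ 573
573 * 465 = 266445 ≡ 93
93 * 193 = 17949 ≡ 49
49 * 291 = 14259 ≡ 655

655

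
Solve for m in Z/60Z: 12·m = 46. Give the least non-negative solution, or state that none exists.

gcd(12, 60) = 12, and 12 does not divide 46.
So the congruence has no solution.

no solution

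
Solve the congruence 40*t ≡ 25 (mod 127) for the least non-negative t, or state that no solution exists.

gcd(40, 127) = 1, so a unique solution mod 127 exists.
40⁻¹ ≡ 54 (mod 127).
t ≡ 54*25 ≡ 80 (mod 127).

80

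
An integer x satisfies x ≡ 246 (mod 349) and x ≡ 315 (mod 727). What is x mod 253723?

349⁻¹ mod 727: 349×25 ≡ 1 (mod 727), so 349⁻¹ ≡ 25.
x = 246 + 349×((315 − 246)×25 mod 727) = 246 + 349×271 = 94825.

94825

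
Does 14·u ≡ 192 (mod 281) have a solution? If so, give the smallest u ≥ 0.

gcd(14, 281) = 1, so a unique solution mod 281 exists.
14⁻¹ ≡ 261 (mod 281).
u ≡ 261·192 ≡ 94 (mod 281).

94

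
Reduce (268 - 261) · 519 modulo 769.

557

268 - 261 = 7
7 · 519 = 3633 ≡ 557 (mod 769)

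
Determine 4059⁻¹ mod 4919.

1939

4919 = 1×4059 + 860
4059 = 4×860 + 619
860 = 1×619 + 241
619 = 2×241 + 137
241 = 1×137 + 104
137 = 1×104 + 33
104 = 3×33 + 5
33 = 6×5 + 3
5 = 1×3 + 2
3 = 1×2 + 1
2 = 2×1 + 0
gcd(4059, 4919) = 1, so the inverse exists.
Bézout: 1 = −1600×4919 + 1939×4059.
So 4059⁻¹ ≡ 1939 (mod 4919).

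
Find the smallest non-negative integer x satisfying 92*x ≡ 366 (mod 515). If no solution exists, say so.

463

gcd(92, 515) = 1, so a unique solution mod 515 exists.
92⁻¹ ≡ 28 (mod 515).
x ≡ 28*366 ≡ 463 (mod 515).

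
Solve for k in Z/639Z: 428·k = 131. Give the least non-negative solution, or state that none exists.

172

gcd(428, 639) = 1, so a unique solution mod 639 exists.
428⁻¹ ≡ 533 (mod 639).
k ≡ 533·131 ≡ 172 (mod 639).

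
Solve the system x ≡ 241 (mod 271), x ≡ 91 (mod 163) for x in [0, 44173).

271⁻¹ mod 163: 271×80 ≡ 1 (mod 163), so 271⁻¹ ≡ 80.
x = 241 + 271×((91 − 241)×80 mod 163) = 241 + 271×62 = 17043.
Check: 17043 mod 271 = 241, 17043 mod 163 = 91. ✓

17043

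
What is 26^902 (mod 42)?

By square-and-multiply:
902 in binary is 1110000110, i.e. 902 = 512 + 256 + 128 + 4 + 2.
26^1 ≡ 26 (mod 42)
26^2 ≡ 26^2 = 676 ≡ 4 (mod 42)
26^4 ≡ 4^2 = 16 (mod 42)
26^8 ≡ 16^2 = 256 ≡ 4 (mod 42)
26^16 ≡ 4^2 = 16 (mod 42)
26^32 ≡ 16^2 = 256 ≡ 4 (mod 42)
26^64 ≡ 4^2 = 16 (mod 42)
26^128 ≡ 16^2 = 256 ≡ 4 (mod 42)
26^256 ≡ 4^2 = 16 (mod 42)
26^512 ≡ 16^2 = 256 ≡ 4 (mod 42)
26^902 = 26^512 × 26^256 × 26^128 × 26^4 × 26^2 ≡ 4 × 16 × 4 × 16 × 4 (mod 42).
Accumulate the product:
4 × 16 = 64 ≡ 22
22 × 4 = 88 ≡ 4
4 × 16 = 64 ≡ 22
22 × 4 = 88 ≡ 4

4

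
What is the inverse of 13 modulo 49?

Run the extended Euclidean algorithm:
49 = 3×13 + 10
13 = 1×10 + 3
10 = 3×3 + 1
3 = 3×1 + 0
gcd(13, 49) = 1, so the inverse exists.
Bézout: 1 = 4×49 − 15×13.
So 13⁻¹ ≡ −15 ≡ 34 (mod 49).

34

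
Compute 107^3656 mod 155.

71

By square-and-multiply:
3656 in binary is 111001001000, i.e. 3656 = 2048 + 1024 + 512 + 64 + 8.
107^1 ≡ 107 (mod 155)
107^2 ≡ 107^2 = 11449 ≡ 134 (mod 155)
107^4 ≡ 134^2 = 17956 ≡ 131 (mod 155)
107^8 ≡ 131^2 = 17161 ≡ 111 (mod 155)
107^16 ≡ 111^2 = 12321 ≡ 76 (mod 155)
107^32 ≡ 76^2 = 5776 ≡ 41 (mod 155)
107^64 ≡ 41^2 = 1681 ≡ 131 (mod 155)
107^128 ≡ 131^2 = 17161 ≡ 111 (mod 155)
107^256 ≡ 111^2 = 12321 ≡ 76 (mod 155)
107^512 ≡ 76^2 = 5776 ≡ 41 (mod 155)
107^1024 ≡ 41^2 = 1681 ≡ 131 (mod 155)
107^2048 ≡ 131^2 = 17161 ≡ 111 (mod 155)
107^3656 = 107^2048 × 107^1024 × 107^512 × 107^64 × 107^8 ≡ 111 × 131 × 41 × 131 × 111 (mod 155).
Accumulate the product:
111 × 131 = 14541 ≡ 126
126 × 41 = 5166 ≡ 51
51 × 131 = 6681 ≡ 16
16 × 111 = 1776 ≡ 71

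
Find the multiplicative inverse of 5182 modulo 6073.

2481

Run the extended Euclidean algorithm:
6073 = 1·5182 + 891
5182 = 5·891 + 727
891 = 1·727 + 164
727 = 4·164 + 71
164 = 2·71 + 22
71 = 3·22 + 5
22 = 4·5 + 2
5 = 2·2 + 1
2 = 2·1 + 0
gcd(5182, 6073) = 1, so the inverse exists.
Back-substitute for 1:
1 = 1·5 − 2·2
  = −2·22 + 9·5
  = 9·71 − 29·22
  = −29·164 + 67·71
  = 67·727 − 297·164
  = −297·891 + 364·727
  = 364·5182 − 2117·891
  = −2117·6073 + 2481·5182
So 5182⁻¹ ≡ 2481 (mod 6073).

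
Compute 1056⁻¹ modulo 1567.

1521

1567 = 1×1056 + 511
1056 = 2×511 + 34
511 = 15×34 + 1
34 = 34×1 + 0
gcd(1056, 1567) = 1, so the inverse exists.
Back-substitute for 1:
1 = 1×511 − 15×34
  = −15×1056 + 31×511
  = 31×1567 − 46×1056
So 1056⁻¹ ≡ −46 ≡ 1521 (mod 1567).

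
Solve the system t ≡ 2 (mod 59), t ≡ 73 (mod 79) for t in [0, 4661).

59⁻¹ mod 79: 59·75 ≡ 1 (mod 79), so 59⁻¹ ≡ 75.
t = 2 + 59·((73 − 2)·75 mod 79) = 2 + 59·32 = 1890.

1890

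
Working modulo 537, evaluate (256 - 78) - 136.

42

256 - 78 = 178
178 - 136 = 42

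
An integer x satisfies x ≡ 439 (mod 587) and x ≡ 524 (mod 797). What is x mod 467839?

278677

587⁻¹ mod 797: 587·315 ≡ 1 (mod 797), so 587⁻¹ ≡ 315.
x = 439 + 587·((524 − 439)·315 mod 797) = 439 + 587·474 = 278677.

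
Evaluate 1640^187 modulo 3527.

2150

Compute successive squares:
1640^1 ≡ 1640 (mod 3527)
1640^2 ≡ 1640^2 = 2689600 ≡ 2026 (mod 3527)
1640^4 ≡ 2026^2 = 4104676 ≡ 2775 (mod 3527)
1640^8 ≡ 2775^2 = 7700625 ≡ 1184 (mod 3527)
1640^16 ≡ 1184^2 = 1401856 ≡ 1637 (mod 3527)
1640^32 ≡ 1637^2 = 2679769 ≡ 2776 (mod 3527)
1640^64 ≡ 2776^2 = 7706176 ≡ 3208 (mod 3527)
1640^128 ≡ 3208^2 = 10291264 ≡ 3005 (mod 3527)
1640^187 = 1640^128 * 1640^32 * 1640^16 * 1640^8 * 1640^2 * 1640^1 ≡ 3005 * 2776 * 1637 * 1184 * 2026 * 1640 (mod 3527).
Accumulate the product:
3005 * 2776 = 8341880 ≡ 525
525 * 1637 = 859425 ≡ 2364
2364 * 1184 = 2798976 ≡ 2065
2065 * 2026 = 4183690 ≡ 668
668 * 1640 = 1095520 ≡ 2150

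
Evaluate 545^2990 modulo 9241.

545^1 ≡ 545 (mod 9241)
545^2 ≡ 545^2 = 297025 ≡ 1313 (mod 9241)
545^4 ≡ 1313^2 = 1723969 ≡ 5143 (mod 9241)
545^8 ≡ 5143^2 = 26450449 ≡ 2707 (mod 9241)
545^16 ≡ 2707^2 = 7327849 ≡ 8977 (mod 9241)
545^32 ≡ 8977^2 = 80586529 ≡ 5009 (mod 9241)
545^64 ≡ 5009^2 = 25090081 ≡ 766 (mod 9241)
545^128 ≡ 766^2 = 586756 ≡ 4573 (mod 9241)
545^256 ≡ 4573^2 = 20912329 ≡ 9187 (mod 9241)
545^512 ≡ 9187^2 = 84400969 ≡ 2916 (mod 9241)
545^1024 ≡ 2916^2 = 8503056 ≡ 1336 (mod 9241)
545^2048 ≡ 1336^2 = 1784896 ≡ 1383 (mod 9241)
545^2990 = 545^2048 * 545^512 * 545^256 * 545^128 * 545^32 * 545^8 * 545^4 * 545^2 ≡ 1383 * 2916 * 9187 * 4573 * 5009 * 2707 * 5143 * 1313 (mod 9241).
Accumulate the product:
1383 * 2916 = 4032828 ≡ 3752
3752 * 9187 = 34469624 ≡ 694
694 * 4573 = 3173662 ≡ 3999
3999 * 5009 = 20030991 ≡ 5744
5744 * 2707 = 15549008 ≡ 5646
5646 * 5143 = 29037378 ≡ 2156
2156 * 1313 = 2830828 ≡ 3082

3082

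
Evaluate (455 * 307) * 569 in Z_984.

133

455 * 307 = 139685 ≡ 941 (mod 984)
941 * 569 = 535429 ≡ 133 (mod 984)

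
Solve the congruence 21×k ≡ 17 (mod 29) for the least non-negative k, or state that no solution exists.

gcd(21, 29) = 1, so a unique solution mod 29 exists.
21⁻¹ ≡ 18 (mod 29).
k ≡ 18×17 ≡ 16 (mod 29).

16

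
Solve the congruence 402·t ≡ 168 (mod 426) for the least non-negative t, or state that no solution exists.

64

gcd(402, 426) = 6, and 6 | 168, so solutions exist.
Divide through by 6: 67·t = 28 (mod 71).
67⁻¹ ≡ 53 (mod 71).
t ≡ 53·28 ≡ 64 (mod 71).
The smallest non-negative solution is t = 64.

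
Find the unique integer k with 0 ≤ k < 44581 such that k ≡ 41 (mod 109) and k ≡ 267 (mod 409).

109⁻¹ mod 409: 109*394 ≡ 1 (mod 409), so 109⁻¹ ≡ 394.
k = 41 + 109*((267 − 41)*394 mod 409) = 41 + 109*291 = 31760.

31760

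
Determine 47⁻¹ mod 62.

33

By the extended Euclidean algorithm:
62 = 1*47 + 15
47 = 3*15 + 2
15 = 7*2 + 1
2 = 2*1 + 0
gcd(47, 62) = 1, so the inverse exists.
Bézout: 1 = 22*62 − 29*47.
So 47⁻¹ ≡ −29 ≡ 33 (mod 62).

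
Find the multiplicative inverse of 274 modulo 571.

273

By the extended Euclidean algorithm:
571 = 2·274 + 23
274 = 11·23 + 21
23 = 1·21 + 2
21 = 10·2 + 1
2 = 2·1 + 0
gcd(274, 571) = 1, so the inverse exists.
Back-substitute for 1:
1 = 1·21 − 10·2
  = −10·23 + 11·21
  = 11·274 − 131·23
  = −131·571 + 273·274
So 274⁻¹ ≡ 273 (mod 571).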